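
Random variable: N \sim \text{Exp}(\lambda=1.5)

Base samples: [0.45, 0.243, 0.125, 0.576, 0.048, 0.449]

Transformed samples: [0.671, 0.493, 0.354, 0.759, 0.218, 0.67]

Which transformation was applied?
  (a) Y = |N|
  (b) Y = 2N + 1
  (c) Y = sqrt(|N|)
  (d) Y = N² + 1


Checking option (c) Y = sqrt(|N|):
  N = 0.45 -> Y = 0.671 ✓
  N = 0.243 -> Y = 0.493 ✓
  N = 0.125 -> Y = 0.354 ✓
All samples match this transformation.

(c) sqrt(|N|)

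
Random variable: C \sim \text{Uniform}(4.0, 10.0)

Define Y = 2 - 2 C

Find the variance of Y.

For Y = aC + b: Var(Y) = a² * Var(C)
Var(C) = (10 - 4)^2/12 = 3
Var(Y) = (-2)² * 3 = 4 * 3 = 12

12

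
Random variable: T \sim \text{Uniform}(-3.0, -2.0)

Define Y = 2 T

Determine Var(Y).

For Y = aT + b: Var(Y) = a² * Var(T)
Var(T) = (-2 + 3)^2/12 = 0.083333333
Var(Y) = 2² * 0.083333333 = 4 * 0.083333333 = 0.33333333

0.33333333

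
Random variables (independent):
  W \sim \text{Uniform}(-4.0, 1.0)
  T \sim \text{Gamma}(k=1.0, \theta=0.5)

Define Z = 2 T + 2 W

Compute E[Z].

E[Z] = 2*E[W] + 2*E[T]
E[W] = -1.5
E[T] = 0.5
E[Z] = 2*(-1.5) + 2*0.5 = -2

-2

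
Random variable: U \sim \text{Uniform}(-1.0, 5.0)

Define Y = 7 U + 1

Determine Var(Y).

For Y = aU + b: Var(Y) = a² * Var(U)
Var(U) = (5 + 1)^2/12 = 3
Var(Y) = 7² * 3 = 49 * 3 = 147

147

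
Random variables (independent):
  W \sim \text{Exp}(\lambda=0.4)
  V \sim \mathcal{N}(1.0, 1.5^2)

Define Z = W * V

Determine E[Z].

For independent RVs: E[XY] = E[X]*E[Y]
E[W] = 2.5
E[V] = 1
E[Z] = 2.5 * 1 = 2.5

2.5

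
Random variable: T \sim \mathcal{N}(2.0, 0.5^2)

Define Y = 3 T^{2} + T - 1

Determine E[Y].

E[Y] = 3*E[T²] + 1*E[T] - 1
E[T] = 2
E[T²] = Var(T) + (E[T])² = 0.25 + 4 = 4.25
E[Y] = 3*4.25 + 1*2 - 1 = 13.75

13.75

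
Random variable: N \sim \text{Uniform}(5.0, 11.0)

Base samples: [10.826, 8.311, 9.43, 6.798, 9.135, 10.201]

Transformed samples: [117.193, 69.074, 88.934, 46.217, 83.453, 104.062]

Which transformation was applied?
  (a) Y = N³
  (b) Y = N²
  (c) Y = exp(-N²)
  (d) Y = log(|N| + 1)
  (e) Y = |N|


Checking option (b) Y = N²:
  N = 10.826 -> Y = 117.193 ✓
  N = 8.311 -> Y = 69.074 ✓
  N = 9.43 -> Y = 88.934 ✓
All samples match this transformation.

(b) N²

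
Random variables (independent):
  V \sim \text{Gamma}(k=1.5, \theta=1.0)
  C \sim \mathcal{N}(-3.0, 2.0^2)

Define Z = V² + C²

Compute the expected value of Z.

E[Z] = E[V²] + E[C²]
E[V²] = Var(V) + E[V]² = 1.5 + 2.25 = 3.75
E[C²] = Var(C) + E[C]² = 4 + 9 = 13
E[Z] = 3.75 + 13 = 16.75

16.75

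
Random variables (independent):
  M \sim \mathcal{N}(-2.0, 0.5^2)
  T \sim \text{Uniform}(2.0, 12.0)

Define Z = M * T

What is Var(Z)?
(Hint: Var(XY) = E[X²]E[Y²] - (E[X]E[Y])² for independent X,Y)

Var(XY) = E[X²]E[Y²] - (E[X]E[Y])²
E[M] = -2, Var(M) = 0.25
E[T] = 7, Var(T) = 8.3333333
E[M²] = 0.25 + (-2)² = 4.25
E[T²] = 8.3333333 + 7² = 57.333333
Var(Z) = 4.25*57.333333 - (-2*7)²
= 243.66667 - 196 = 47.666667

47.666667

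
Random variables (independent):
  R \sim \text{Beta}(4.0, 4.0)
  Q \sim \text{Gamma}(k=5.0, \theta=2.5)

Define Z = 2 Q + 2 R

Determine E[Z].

E[Z] = 2*E[R] + 2*E[Q]
E[R] = 0.5
E[Q] = 12.5
E[Z] = 2*0.5 + 2*12.5 = 26

26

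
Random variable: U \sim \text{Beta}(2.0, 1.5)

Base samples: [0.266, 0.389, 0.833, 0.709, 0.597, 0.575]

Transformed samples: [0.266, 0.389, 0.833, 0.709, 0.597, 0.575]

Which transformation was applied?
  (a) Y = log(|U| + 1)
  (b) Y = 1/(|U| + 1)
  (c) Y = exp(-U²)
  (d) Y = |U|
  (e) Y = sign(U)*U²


Checking option (d) Y = |U|:
  U = 0.266 -> Y = 0.266 ✓
  U = 0.389 -> Y = 0.389 ✓
  U = 0.833 -> Y = 0.833 ✓
All samples match this transformation.

(d) |U|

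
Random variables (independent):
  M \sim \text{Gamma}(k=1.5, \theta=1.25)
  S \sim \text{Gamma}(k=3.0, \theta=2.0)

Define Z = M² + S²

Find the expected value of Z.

E[Z] = E[M²] + E[S²]
E[M²] = Var(M) + E[M]² = 2.34375 + 3.515625 = 5.859375
E[S²] = Var(S) + E[S]² = 12 + 36 = 48
E[Z] = 5.859375 + 48 = 53.859375

53.859375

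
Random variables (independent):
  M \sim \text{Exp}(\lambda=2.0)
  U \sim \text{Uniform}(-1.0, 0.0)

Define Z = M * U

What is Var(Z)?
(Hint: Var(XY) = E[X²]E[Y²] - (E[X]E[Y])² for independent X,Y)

Var(XY) = E[X²]E[Y²] - (E[X]E[Y])²
E[M] = 0.5, Var(M) = 0.25
E[U] = -0.5, Var(U) = 0.083333333
E[M²] = 0.25 + 0.5² = 0.5
E[U²] = 0.083333333 + (-0.5)² = 0.33333333
Var(Z) = 0.5*0.33333333 - (0.5*(-0.5))²
= 0.16666667 - 0.0625 = 0.10416667

0.10416667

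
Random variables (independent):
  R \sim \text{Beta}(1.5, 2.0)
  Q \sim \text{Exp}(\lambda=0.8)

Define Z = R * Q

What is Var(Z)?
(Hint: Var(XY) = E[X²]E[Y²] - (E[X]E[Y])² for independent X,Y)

Var(XY) = E[X²]E[Y²] - (E[X]E[Y])²
E[R] = 0.42857143, Var(R) = 0.054421769
E[Q] = 1.25, Var(Q) = 1.5625
E[R²] = 0.054421769 + 0.42857143² = 0.23809524
E[Q²] = 1.5625 + 1.25² = 3.125
Var(Z) = 0.23809524*3.125 - (0.42857143*1.25)²
= 0.74404762 - 0.2869898 = 0.45705782

0.45705782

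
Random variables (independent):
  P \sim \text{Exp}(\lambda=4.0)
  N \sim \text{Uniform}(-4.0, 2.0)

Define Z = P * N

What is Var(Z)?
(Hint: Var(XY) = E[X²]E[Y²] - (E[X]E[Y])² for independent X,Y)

Var(XY) = E[X²]E[Y²] - (E[X]E[Y])²
E[P] = 0.25, Var(P) = 0.0625
E[N] = -1, Var(N) = 3
E[P²] = 0.0625 + 0.25² = 0.125
E[N²] = 3 + (-1)² = 4
Var(Z) = 0.125*4 - (0.25*(-1))²
= 0.5 - 0.0625 = 0.4375

0.4375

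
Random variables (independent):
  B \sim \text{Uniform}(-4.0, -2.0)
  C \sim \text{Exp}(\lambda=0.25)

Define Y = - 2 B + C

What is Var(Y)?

For independent RVs: Var(aX + bY) = a²Var(X) + b²Var(Y)
Var(B) = 0.33333333
Var(C) = 16
Var(Y) = (-2)²*0.33333333 + 1²*16
= 4*0.33333333 + 1*16 = 17.333333

17.333333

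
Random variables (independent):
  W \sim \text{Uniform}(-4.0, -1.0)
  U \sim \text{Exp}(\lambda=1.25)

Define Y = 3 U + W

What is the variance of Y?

For independent RVs: Var(aX + bY) = a²Var(X) + b²Var(Y)
Var(W) = 0.75
Var(U) = 0.64
Var(Y) = 1²*0.75 + 3²*0.64
= 1*0.75 + 9*0.64 = 6.51

6.51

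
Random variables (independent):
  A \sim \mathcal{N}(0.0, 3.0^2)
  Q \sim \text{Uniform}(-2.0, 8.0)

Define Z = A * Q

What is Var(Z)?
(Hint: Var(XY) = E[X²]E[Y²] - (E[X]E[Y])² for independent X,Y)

Var(XY) = E[X²]E[Y²] - (E[X]E[Y])²
E[A] = 0, Var(A) = 9
E[Q] = 3, Var(Q) = 8.3333333
E[A²] = 9 + 0² = 9
E[Q²] = 8.3333333 + 3² = 17.333333
Var(Z) = 9*17.333333 - (0*3)²
= 156 - 0 = 156

156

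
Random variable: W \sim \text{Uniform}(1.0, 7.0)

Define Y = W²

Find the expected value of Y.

Using E[X²] = Var(X) + (E[X])²:
E[W] = 4
Var(W) = (7 - 1)^2/12 = 3
E[W²] = 3 + 4² = 3 + 16 = 19

19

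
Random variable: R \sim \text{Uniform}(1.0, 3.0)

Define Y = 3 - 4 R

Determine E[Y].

For Y = -4R + 3:
E[Y] = -4 * E[R] + 3
E[R] = (1 + 3)/2 = 2
E[Y] = -4 * 2 + 3 = -5

-5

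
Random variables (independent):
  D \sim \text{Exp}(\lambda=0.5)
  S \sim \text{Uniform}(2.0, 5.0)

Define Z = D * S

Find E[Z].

For independent RVs: E[XY] = E[X]*E[Y]
E[D] = 2
E[S] = 3.5
E[Z] = 2 * 3.5 = 7

7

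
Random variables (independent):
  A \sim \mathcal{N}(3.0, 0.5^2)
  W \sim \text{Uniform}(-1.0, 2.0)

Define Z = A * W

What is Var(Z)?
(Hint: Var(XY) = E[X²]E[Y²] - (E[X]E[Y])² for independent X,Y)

Var(XY) = E[X²]E[Y²] - (E[X]E[Y])²
E[A] = 3, Var(A) = 0.25
E[W] = 0.5, Var(W) = 0.75
E[A²] = 0.25 + 3² = 9.25
E[W²] = 0.75 + 0.5² = 1
Var(Z) = 9.25*1 - (3*0.5)²
= 9.25 - 2.25 = 7

7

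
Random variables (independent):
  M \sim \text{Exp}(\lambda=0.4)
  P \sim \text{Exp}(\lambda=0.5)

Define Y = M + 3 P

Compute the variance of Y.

For independent RVs: Var(aX + bY) = a²Var(X) + b²Var(Y)
Var(M) = 6.25
Var(P) = 4
Var(Y) = 1²*6.25 + 3²*4
= 1*6.25 + 9*4 = 42.25

42.25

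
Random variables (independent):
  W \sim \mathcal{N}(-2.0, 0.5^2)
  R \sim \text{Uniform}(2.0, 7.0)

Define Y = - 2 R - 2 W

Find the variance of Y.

For independent RVs: Var(aX + bY) = a²Var(X) + b²Var(Y)
Var(W) = 0.25
Var(R) = 2.0833333
Var(Y) = (-2)²*0.25 + (-2)²*2.0833333
= 4*0.25 + 4*2.0833333 = 9.3333333

9.3333333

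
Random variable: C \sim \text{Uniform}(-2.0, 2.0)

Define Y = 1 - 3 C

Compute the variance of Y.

For Y = aC + b: Var(Y) = a² * Var(C)
Var(C) = (2 + 2)^2/12 = 1.3333333
Var(Y) = (-3)² * 1.3333333 = 9 * 1.3333333 = 12

12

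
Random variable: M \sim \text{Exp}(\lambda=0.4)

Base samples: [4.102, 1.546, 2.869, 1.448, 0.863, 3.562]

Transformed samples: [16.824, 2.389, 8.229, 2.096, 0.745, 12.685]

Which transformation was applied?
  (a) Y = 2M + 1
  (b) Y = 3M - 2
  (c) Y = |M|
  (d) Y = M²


Checking option (d) Y = M²:
  M = 4.102 -> Y = 16.824 ✓
  M = 1.546 -> Y = 2.389 ✓
  M = 2.869 -> Y = 8.229 ✓
All samples match this transformation.

(d) M²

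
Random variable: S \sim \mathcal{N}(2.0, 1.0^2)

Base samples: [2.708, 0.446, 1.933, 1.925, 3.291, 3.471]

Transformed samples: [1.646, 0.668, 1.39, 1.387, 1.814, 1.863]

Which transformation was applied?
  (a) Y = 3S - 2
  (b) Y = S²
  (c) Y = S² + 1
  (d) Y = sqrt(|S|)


Checking option (d) Y = sqrt(|S|):
  S = 2.708 -> Y = 1.646 ✓
  S = 0.446 -> Y = 0.668 ✓
  S = 1.933 -> Y = 1.39 ✓
All samples match this transformation.

(d) sqrt(|S|)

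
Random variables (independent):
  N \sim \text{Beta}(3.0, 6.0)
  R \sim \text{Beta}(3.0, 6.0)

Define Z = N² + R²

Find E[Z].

E[Z] = E[N²] + E[R²]
E[N²] = Var(N) + E[N]² = 0.022222222 + 0.11111111 = 0.13333333
E[R²] = Var(R) + E[R]² = 0.022222222 + 0.11111111 = 0.13333333
E[Z] = 0.13333333 + 0.13333333 = 0.26666667

0.26666667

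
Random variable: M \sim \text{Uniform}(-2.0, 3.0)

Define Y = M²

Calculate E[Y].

Using E[X²] = Var(X) + (E[X])²:
E[M] = 0.5
Var(M) = (3 + 2)^2/12 = 2.0833333
E[M²] = 2.0833333 + 0.5² = 2.0833333 + 0.25 = 2.3333333

2.3333333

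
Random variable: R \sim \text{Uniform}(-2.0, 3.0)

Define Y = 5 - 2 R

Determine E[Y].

For Y = -2R + 5:
E[Y] = -2 * E[R] + 5
E[R] = (-2 + 3)/2 = 0.5
E[Y] = -2 * 0.5 + 5 = 4

4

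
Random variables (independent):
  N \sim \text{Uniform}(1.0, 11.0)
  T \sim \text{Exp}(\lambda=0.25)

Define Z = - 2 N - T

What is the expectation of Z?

E[Z] = -2*E[N] - 1*E[T]
E[N] = 6
E[T] = 4
E[Z] = -2*6 - 1*4 = -16

-16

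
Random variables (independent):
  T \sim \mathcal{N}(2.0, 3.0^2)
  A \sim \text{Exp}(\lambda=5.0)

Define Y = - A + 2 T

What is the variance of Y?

For independent RVs: Var(aX + bY) = a²Var(X) + b²Var(Y)
Var(T) = 9
Var(A) = 0.04
Var(Y) = 2²*9 + (-1)²*0.04
= 4*9 + 1*0.04 = 36.04

36.04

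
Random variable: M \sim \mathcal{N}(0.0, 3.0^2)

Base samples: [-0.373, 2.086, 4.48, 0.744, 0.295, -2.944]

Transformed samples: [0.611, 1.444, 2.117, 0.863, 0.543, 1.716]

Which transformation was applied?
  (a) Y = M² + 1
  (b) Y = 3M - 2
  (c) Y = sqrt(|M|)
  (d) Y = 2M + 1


Checking option (c) Y = sqrt(|M|):
  M = -0.373 -> Y = 0.611 ✓
  M = 2.086 -> Y = 1.444 ✓
  M = 4.48 -> Y = 2.117 ✓
All samples match this transformation.

(c) sqrt(|M|)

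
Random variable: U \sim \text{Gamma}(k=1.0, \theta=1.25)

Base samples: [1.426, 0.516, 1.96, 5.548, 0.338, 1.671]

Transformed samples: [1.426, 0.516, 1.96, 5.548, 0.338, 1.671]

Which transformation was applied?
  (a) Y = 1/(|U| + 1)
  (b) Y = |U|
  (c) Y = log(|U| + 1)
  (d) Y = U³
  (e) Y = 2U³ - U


Checking option (b) Y = |U|:
  U = 1.426 -> Y = 1.426 ✓
  U = 0.516 -> Y = 0.516 ✓
  U = 1.96 -> Y = 1.96 ✓
All samples match this transformation.

(b) |U|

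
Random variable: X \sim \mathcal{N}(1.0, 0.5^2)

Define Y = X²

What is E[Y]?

Using E[X²] = Var(X) + (E[X])²:
E[X] = 1
Var(X) = 0.5^2 = 0.25
E[X²] = 0.25 + 1² = 0.25 + 1 = 1.25

1.25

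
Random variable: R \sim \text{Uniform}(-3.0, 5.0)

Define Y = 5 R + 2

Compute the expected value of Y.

For Y = 5R + 2:
E[Y] = 5 * E[R] + 2
E[R] = (-3 + 5)/2 = 1
E[Y] = 5 * 1 + 2 = 7

7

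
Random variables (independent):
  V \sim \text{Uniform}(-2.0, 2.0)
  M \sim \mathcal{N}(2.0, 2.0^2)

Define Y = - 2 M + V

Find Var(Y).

For independent RVs: Var(aX + bY) = a²Var(X) + b²Var(Y)
Var(V) = 1.3333333
Var(M) = 4
Var(Y) = 1²*1.3333333 + (-2)²*4
= 1*1.3333333 + 4*4 = 17.333333

17.333333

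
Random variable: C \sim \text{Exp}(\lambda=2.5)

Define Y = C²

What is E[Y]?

E[C²] = Var(C) + (E[C])² = 0.16 + 0.16 = 0.32

0.32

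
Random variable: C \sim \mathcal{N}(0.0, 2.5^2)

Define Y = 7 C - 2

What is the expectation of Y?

For Y = 7C - 2:
E[Y] = 7 * E[C] - 2
E[C] = 0.0 = 0
E[Y] = 7 * 0 - 2 = -2

-2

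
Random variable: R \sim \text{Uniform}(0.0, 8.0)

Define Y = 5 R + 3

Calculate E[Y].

For Y = 5R + 3:
E[Y] = 5 * E[R] + 3
E[R] = (0 + 8)/2 = 4
E[Y] = 5 * 4 + 3 = 23

23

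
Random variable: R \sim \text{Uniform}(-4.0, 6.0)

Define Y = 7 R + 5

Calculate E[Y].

For Y = 7R + 5:
E[Y] = 7 * E[R] + 5
E[R] = (-4 + 6)/2 = 1
E[Y] = 7 * 1 + 5 = 12

12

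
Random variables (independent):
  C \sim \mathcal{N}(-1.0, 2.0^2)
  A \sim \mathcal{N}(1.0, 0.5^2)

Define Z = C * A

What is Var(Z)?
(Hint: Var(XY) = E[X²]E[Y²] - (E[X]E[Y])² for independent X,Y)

Var(XY) = E[X²]E[Y²] - (E[X]E[Y])²
E[C] = -1, Var(C) = 4
E[A] = 1, Var(A) = 0.25
E[C²] = 4 + (-1)² = 5
E[A²] = 0.25 + 1² = 1.25
Var(Z) = 5*1.25 - (-1*1)²
= 6.25 - 1 = 5.25

5.25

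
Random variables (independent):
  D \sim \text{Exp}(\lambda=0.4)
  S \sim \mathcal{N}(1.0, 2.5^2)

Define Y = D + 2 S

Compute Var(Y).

For independent RVs: Var(aX + bY) = a²Var(X) + b²Var(Y)
Var(D) = 6.25
Var(S) = 6.25
Var(Y) = 1²*6.25 + 2²*6.25
= 1*6.25 + 4*6.25 = 31.25

31.25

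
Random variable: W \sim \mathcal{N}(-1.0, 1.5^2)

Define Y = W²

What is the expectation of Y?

E[W²] = Var(W) + (E[W])² = 2.25 + 1 = 3.25

3.25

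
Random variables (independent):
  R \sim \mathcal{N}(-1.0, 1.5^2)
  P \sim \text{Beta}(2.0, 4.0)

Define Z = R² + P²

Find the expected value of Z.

E[Z] = E[R²] + E[P²]
E[R²] = Var(R) + E[R]² = 2.25 + 1 = 3.25
E[P²] = Var(P) + E[P]² = 0.031746032 + 0.11111111 = 0.14285714
E[Z] = 3.25 + 0.14285714 = 3.3928571

3.3928571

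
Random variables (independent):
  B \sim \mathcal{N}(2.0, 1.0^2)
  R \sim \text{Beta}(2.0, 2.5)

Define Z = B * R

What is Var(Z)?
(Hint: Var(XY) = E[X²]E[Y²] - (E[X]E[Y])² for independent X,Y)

Var(XY) = E[X²]E[Y²] - (E[X]E[Y])²
E[B] = 2, Var(B) = 1
E[R] = 0.44444444, Var(R) = 0.044893378
E[B²] = 1 + 2² = 5
E[R²] = 0.044893378 + 0.44444444² = 0.24242424
Var(Z) = 5*0.24242424 - (2*0.44444444)²
= 1.2121212 - 0.79012346 = 0.42199776

0.42199776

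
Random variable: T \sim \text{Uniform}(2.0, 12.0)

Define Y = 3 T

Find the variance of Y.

For Y = aT + b: Var(Y) = a² * Var(T)
Var(T) = (12 - 2)^2/12 = 8.3333333
Var(Y) = 3² * 8.3333333 = 9 * 8.3333333 = 75

75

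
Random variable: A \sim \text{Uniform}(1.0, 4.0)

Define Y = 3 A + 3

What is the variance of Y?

For Y = aA + b: Var(Y) = a² * Var(A)
Var(A) = (4 - 1)^2/12 = 0.75
Var(Y) = 3² * 0.75 = 9 * 0.75 = 6.75

6.75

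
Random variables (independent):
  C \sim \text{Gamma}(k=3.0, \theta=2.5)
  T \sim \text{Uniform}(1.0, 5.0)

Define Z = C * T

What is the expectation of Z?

For independent RVs: E[XY] = E[X]*E[Y]
E[C] = 7.5
E[T] = 3
E[Z] = 7.5 * 3 = 22.5

22.5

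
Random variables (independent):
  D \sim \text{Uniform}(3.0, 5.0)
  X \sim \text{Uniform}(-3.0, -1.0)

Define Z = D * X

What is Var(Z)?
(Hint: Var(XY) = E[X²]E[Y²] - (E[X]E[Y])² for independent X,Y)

Var(XY) = E[X²]E[Y²] - (E[X]E[Y])²
E[D] = 4, Var(D) = 0.33333333
E[X] = -2, Var(X) = 0.33333333
E[D²] = 0.33333333 + 4² = 16.333333
E[X²] = 0.33333333 + (-2)² = 4.3333333
Var(Z) = 16.333333*4.3333333 - (4*(-2))²
= 70.777778 - 64 = 6.7777778

6.7777778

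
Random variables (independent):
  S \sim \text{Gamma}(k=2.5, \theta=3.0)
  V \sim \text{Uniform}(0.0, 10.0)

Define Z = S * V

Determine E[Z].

For independent RVs: E[XY] = E[X]*E[Y]
E[S] = 7.5
E[V] = 5
E[Z] = 7.5 * 5 = 37.5

37.5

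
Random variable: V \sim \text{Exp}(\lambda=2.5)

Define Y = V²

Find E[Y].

Using E[X²] = Var(X) + (E[X])²:
E[V] = 0.4
Var(V) = 1/2.5^2 = 0.16
E[V²] = 0.16 + 0.4² = 0.16 + 0.16 = 0.32

0.32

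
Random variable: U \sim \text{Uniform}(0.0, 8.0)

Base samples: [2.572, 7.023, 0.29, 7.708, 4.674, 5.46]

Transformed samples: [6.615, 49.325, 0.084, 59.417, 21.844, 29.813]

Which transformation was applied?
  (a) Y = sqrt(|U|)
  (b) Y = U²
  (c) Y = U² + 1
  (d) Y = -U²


Checking option (b) Y = U²:
  U = 2.572 -> Y = 6.615 ✓
  U = 7.023 -> Y = 49.325 ✓
  U = 0.29 -> Y = 0.084 ✓
All samples match this transformation.

(b) U²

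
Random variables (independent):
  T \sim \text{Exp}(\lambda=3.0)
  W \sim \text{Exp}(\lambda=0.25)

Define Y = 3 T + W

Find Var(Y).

For independent RVs: Var(aX + bY) = a²Var(X) + b²Var(Y)
Var(T) = 0.11111111
Var(W) = 16
Var(Y) = 3²*0.11111111 + 1²*16
= 9*0.11111111 + 1*16 = 17

17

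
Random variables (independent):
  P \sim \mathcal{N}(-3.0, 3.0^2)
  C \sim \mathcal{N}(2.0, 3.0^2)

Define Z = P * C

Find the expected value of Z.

For independent RVs: E[XY] = E[X]*E[Y]
E[P] = -3
E[C] = 2
E[Z] = -3 * 2 = -6

-6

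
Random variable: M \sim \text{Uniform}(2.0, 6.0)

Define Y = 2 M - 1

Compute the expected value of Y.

For Y = 2M - 1:
E[Y] = 2 * E[M] - 1
E[M] = (2 + 6)/2 = 4
E[Y] = 2 * 4 - 1 = 7

7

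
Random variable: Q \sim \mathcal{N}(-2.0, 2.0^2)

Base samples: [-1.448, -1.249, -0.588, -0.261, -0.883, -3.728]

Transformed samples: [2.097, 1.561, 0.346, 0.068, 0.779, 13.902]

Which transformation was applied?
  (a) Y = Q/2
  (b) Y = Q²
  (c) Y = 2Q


Checking option (b) Y = Q²:
  Q = -1.448 -> Y = 2.097 ✓
  Q = -1.249 -> Y = 1.561 ✓
  Q = -0.588 -> Y = 0.346 ✓
All samples match this transformation.

(b) Q²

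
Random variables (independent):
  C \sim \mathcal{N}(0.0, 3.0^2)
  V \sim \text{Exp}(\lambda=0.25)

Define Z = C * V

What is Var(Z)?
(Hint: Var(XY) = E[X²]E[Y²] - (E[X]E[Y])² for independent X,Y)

Var(XY) = E[X²]E[Y²] - (E[X]E[Y])²
E[C] = 0, Var(C) = 9
E[V] = 4, Var(V) = 16
E[C²] = 9 + 0² = 9
E[V²] = 16 + 4² = 32
Var(Z) = 9*32 - (0*4)²
= 288 - 0 = 288

288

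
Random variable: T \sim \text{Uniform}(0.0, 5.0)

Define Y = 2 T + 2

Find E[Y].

For Y = 2T + 2:
E[Y] = 2 * E[T] + 2
E[T] = (0 + 5)/2 = 2.5
E[Y] = 2 * 2.5 + 2 = 7

7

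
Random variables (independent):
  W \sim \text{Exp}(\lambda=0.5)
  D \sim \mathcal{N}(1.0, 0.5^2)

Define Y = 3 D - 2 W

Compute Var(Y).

For independent RVs: Var(aX + bY) = a²Var(X) + b²Var(Y)
Var(W) = 4
Var(D) = 0.25
Var(Y) = (-2)²*4 + 3²*0.25
= 4*4 + 9*0.25 = 18.25

18.25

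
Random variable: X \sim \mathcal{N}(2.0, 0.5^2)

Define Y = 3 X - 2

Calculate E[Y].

For Y = 3X - 2:
E[Y] = 3 * E[X] - 2
E[X] = 2.0 = 2
E[Y] = 3 * 2 - 2 = 4

4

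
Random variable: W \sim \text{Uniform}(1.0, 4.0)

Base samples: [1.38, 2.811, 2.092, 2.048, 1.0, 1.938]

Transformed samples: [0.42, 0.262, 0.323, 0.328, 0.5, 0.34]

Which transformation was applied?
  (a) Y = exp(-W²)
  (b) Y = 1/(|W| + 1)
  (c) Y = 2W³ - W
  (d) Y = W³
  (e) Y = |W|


Checking option (b) Y = 1/(|W| + 1):
  W = 1.38 -> Y = 0.42 ✓
  W = 2.811 -> Y = 0.262 ✓
  W = 2.092 -> Y = 0.323 ✓
All samples match this transformation.

(b) 1/(|W| + 1)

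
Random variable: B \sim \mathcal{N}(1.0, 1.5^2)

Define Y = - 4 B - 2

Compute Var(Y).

For Y = aB + b: Var(Y) = a² * Var(B)
Var(B) = 1.5^2 = 2.25
Var(Y) = (-4)² * 2.25 = 16 * 2.25 = 36

36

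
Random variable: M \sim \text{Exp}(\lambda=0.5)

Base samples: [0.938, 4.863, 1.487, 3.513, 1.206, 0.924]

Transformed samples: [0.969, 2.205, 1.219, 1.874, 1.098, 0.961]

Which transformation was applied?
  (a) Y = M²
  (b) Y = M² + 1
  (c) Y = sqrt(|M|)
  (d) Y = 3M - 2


Checking option (c) Y = sqrt(|M|):
  M = 0.938 -> Y = 0.969 ✓
  M = 4.863 -> Y = 2.205 ✓
  M = 1.487 -> Y = 1.219 ✓
All samples match this transformation.

(c) sqrt(|M|)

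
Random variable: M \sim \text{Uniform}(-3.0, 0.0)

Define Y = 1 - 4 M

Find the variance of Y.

For Y = aM + b: Var(Y) = a² * Var(M)
Var(M) = (0 + 3)^2/12 = 0.75
Var(Y) = (-4)² * 0.75 = 16 * 0.75 = 12

12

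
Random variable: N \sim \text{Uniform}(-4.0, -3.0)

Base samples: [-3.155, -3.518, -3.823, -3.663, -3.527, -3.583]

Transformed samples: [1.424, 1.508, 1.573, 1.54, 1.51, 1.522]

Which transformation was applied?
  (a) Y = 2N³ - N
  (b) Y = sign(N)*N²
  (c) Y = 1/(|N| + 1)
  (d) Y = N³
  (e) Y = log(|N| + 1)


Checking option (e) Y = log(|N| + 1):
  N = -3.155 -> Y = 1.424 ✓
  N = -3.518 -> Y = 1.508 ✓
  N = -3.823 -> Y = 1.573 ✓
All samples match this transformation.

(e) log(|N| + 1)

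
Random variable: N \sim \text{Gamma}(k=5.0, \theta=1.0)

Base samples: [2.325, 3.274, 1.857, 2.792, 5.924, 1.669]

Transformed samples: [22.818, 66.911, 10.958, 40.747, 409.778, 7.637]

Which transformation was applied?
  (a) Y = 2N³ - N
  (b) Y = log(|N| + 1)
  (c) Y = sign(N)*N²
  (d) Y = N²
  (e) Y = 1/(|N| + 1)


Checking option (a) Y = 2N³ - N:
  N = 2.325 -> Y = 22.818 ✓
  N = 3.274 -> Y = 66.911 ✓
  N = 1.857 -> Y = 10.958 ✓
All samples match this transformation.

(a) 2N³ - N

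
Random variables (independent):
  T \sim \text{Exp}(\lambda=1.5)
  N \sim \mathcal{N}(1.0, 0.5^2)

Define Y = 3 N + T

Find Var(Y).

For independent RVs: Var(aX + bY) = a²Var(X) + b²Var(Y)
Var(T) = 0.44444444
Var(N) = 0.25
Var(Y) = 1²*0.44444444 + 3²*0.25
= 1*0.44444444 + 9*0.25 = 2.6944444

2.6944444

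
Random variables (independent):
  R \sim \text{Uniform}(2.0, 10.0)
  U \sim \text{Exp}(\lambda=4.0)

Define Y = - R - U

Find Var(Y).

For independent RVs: Var(aX + bY) = a²Var(X) + b²Var(Y)
Var(R) = 5.3333333
Var(U) = 0.0625
Var(Y) = (-1)²*5.3333333 + (-1)²*0.0625
= 1*5.3333333 + 1*0.0625 = 5.3958333

5.3958333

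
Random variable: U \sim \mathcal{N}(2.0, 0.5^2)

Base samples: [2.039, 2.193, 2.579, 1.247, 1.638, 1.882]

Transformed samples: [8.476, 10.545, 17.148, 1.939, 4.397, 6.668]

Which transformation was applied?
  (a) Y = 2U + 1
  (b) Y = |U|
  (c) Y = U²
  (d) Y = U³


Checking option (d) Y = U³:
  U = 2.039 -> Y = 8.476 ✓
  U = 2.193 -> Y = 10.545 ✓
  U = 2.579 -> Y = 17.148 ✓
All samples match this transformation.

(d) U³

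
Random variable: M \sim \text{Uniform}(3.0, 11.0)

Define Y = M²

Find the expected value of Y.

Using E[X²] = Var(X) + (E[X])²:
E[M] = 7
Var(M) = (11 - 3)^2/12 = 5.3333333
E[M²] = 5.3333333 + 7² = 5.3333333 + 49 = 54.333333

54.333333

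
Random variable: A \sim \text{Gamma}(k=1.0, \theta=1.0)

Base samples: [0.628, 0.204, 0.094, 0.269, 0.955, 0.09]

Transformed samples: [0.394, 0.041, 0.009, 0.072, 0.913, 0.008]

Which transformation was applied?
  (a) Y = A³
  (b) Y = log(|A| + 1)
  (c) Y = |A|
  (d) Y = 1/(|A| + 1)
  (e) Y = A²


Checking option (e) Y = A²:
  A = 0.628 -> Y = 0.394 ✓
  A = 0.204 -> Y = 0.041 ✓
  A = 0.094 -> Y = 0.009 ✓
All samples match this transformation.

(e) A²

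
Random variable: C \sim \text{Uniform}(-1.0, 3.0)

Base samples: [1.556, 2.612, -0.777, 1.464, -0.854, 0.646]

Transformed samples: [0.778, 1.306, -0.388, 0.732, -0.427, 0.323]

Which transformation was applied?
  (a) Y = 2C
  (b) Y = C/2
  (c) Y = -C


Checking option (b) Y = C/2:
  C = 1.556 -> Y = 0.778 ✓
  C = 2.612 -> Y = 1.306 ✓
  C = -0.777 -> Y = -0.388 ✓
All samples match this transformation.

(b) C/2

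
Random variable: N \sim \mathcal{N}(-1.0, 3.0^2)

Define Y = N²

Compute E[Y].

E[N²] = Var(N) + (E[N])² = 9 + 1 = 10

10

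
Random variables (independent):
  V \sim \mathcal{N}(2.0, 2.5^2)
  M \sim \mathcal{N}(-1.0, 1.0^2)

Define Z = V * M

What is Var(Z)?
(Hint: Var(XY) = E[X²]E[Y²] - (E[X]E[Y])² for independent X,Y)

Var(XY) = E[X²]E[Y²] - (E[X]E[Y])²
E[V] = 2, Var(V) = 6.25
E[M] = -1, Var(M) = 1
E[V²] = 6.25 + 2² = 10.25
E[M²] = 1 + (-1)² = 2
Var(Z) = 10.25*2 - (2*(-1))²
= 20.5 - 4 = 16.5

16.5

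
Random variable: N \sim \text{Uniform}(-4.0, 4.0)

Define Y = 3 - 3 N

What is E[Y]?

For Y = -3N + 3:
E[Y] = -3 * E[N] + 3
E[N] = (-4 + 4)/2 = 0
E[Y] = -3 * 0 + 3 = 3

3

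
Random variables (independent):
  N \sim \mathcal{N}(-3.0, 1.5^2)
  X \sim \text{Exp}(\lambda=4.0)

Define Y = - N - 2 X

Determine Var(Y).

For independent RVs: Var(aX + bY) = a²Var(X) + b²Var(Y)
Var(N) = 2.25
Var(X) = 0.0625
Var(Y) = (-1)²*2.25 + (-2)²*0.0625
= 1*2.25 + 4*0.0625 = 2.5

2.5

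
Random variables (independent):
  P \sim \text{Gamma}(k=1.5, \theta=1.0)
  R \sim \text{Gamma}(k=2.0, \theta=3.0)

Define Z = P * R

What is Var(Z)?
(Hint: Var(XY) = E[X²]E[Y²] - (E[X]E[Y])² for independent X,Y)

Var(XY) = E[X²]E[Y²] - (E[X]E[Y])²
E[P] = 1.5, Var(P) = 1.5
E[R] = 6, Var(R) = 18
E[P²] = 1.5 + 1.5² = 3.75
E[R²] = 18 + 6² = 54
Var(Z) = 3.75*54 - (1.5*6)²
= 202.5 - 81 = 121.5

121.5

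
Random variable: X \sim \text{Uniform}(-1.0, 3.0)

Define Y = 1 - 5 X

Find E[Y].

For Y = -5X + 1:
E[Y] = -5 * E[X] + 1
E[X] = (-1 + 3)/2 = 1
E[Y] = -5 * 1 + 1 = -4

-4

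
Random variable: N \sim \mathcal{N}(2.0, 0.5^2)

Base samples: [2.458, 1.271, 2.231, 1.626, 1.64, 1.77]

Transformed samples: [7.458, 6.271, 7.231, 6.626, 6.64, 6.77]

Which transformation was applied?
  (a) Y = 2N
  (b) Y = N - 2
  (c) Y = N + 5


Checking option (c) Y = N + 5:
  N = 2.458 -> Y = 7.458 ✓
  N = 1.271 -> Y = 6.271 ✓
  N = 2.231 -> Y = 7.231 ✓
All samples match this transformation.

(c) N + 5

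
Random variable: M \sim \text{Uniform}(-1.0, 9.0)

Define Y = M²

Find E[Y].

E[M²] = Var(M) + (E[M])² = 8.3333333 + 16 = 24.333333

24.333333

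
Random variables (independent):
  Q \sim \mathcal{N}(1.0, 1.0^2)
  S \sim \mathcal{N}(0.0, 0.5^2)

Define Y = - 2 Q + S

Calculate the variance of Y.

For independent RVs: Var(aX + bY) = a²Var(X) + b²Var(Y)
Var(Q) = 1
Var(S) = 0.25
Var(Y) = (-2)²*1 + 1²*0.25
= 4*1 + 1*0.25 = 4.25

4.25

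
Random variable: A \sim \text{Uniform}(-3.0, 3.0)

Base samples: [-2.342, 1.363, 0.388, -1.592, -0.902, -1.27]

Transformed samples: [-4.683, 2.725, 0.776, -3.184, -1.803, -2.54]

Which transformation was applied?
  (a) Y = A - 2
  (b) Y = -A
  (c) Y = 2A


Checking option (c) Y = 2A:
  A = -2.342 -> Y = -4.683 ✓
  A = 1.363 -> Y = 2.725 ✓
  A = 0.388 -> Y = 0.776 ✓
All samples match this transformation.

(c) 2A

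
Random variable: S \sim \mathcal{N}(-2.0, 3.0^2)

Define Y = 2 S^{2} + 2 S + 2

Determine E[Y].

E[Y] = 2*E[S²] + 2*E[S] + 2
E[S] = -2
E[S²] = Var(S) + (E[S])² = 9 + 4 = 13
E[Y] = 2*13 + 2*(-2) + 2 = 24

24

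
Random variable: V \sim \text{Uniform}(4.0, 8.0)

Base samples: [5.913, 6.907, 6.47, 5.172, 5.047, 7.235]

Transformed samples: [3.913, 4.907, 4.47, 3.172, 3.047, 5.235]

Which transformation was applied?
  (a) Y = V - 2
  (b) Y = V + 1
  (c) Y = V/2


Checking option (a) Y = V - 2:
  V = 5.913 -> Y = 3.913 ✓
  V = 6.907 -> Y = 4.907 ✓
  V = 6.47 -> Y = 4.47 ✓
All samples match this transformation.

(a) V - 2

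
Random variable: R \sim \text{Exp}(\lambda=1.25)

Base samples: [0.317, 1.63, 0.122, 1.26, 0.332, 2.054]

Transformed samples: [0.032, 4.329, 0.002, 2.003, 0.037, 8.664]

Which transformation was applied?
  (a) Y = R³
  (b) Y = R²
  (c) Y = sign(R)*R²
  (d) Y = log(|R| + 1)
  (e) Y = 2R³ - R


Checking option (a) Y = R³:
  R = 0.317 -> Y = 0.032 ✓
  R = 1.63 -> Y = 4.329 ✓
  R = 0.122 -> Y = 0.002 ✓
All samples match this transformation.

(a) R³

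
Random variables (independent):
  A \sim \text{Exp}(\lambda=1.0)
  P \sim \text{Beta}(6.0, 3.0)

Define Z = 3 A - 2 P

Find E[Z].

E[Z] = 3*E[A] - 2*E[P]
E[A] = 1
E[P] = 0.66666667
E[Z] = 3*1 - 2*0.66666667 = 1.6666667

1.6666667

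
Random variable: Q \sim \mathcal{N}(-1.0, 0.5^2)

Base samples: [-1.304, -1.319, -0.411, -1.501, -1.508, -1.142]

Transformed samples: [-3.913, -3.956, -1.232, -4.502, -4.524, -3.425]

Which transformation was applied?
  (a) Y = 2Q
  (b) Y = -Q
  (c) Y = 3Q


Checking option (c) Y = 3Q:
  Q = -1.304 -> Y = -3.913 ✓
  Q = -1.319 -> Y = -3.956 ✓
  Q = -0.411 -> Y = -1.232 ✓
All samples match this transformation.

(c) 3Q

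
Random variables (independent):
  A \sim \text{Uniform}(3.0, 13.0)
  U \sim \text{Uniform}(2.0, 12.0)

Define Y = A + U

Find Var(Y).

For independent RVs: Var(aX + bY) = a²Var(X) + b²Var(Y)
Var(A) = 8.3333333
Var(U) = 8.3333333
Var(Y) = 1²*8.3333333 + 1²*8.3333333
= 1*8.3333333 + 1*8.3333333 = 16.666667

16.666667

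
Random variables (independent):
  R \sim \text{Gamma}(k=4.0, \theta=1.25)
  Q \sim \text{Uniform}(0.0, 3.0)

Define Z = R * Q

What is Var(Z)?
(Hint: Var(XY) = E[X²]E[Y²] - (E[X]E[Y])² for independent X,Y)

Var(XY) = E[X²]E[Y²] - (E[X]E[Y])²
E[R] = 5, Var(R) = 6.25
E[Q] = 1.5, Var(Q) = 0.75
E[R²] = 6.25 + 5² = 31.25
E[Q²] = 0.75 + 1.5² = 3
Var(Z) = 31.25*3 - (5*1.5)²
= 93.75 - 56.25 = 37.5

37.5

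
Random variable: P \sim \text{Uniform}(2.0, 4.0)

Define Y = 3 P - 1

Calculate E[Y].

For Y = 3P - 1:
E[Y] = 3 * E[P] - 1
E[P] = (2 + 4)/2 = 3
E[Y] = 3 * 3 - 1 = 8

8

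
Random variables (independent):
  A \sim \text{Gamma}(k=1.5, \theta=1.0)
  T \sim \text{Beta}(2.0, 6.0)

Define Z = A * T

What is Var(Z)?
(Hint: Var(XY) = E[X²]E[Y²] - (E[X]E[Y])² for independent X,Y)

Var(XY) = E[X²]E[Y²] - (E[X]E[Y])²
E[A] = 1.5, Var(A) = 1.5
E[T] = 0.25, Var(T) = 0.020833333
E[A²] = 1.5 + 1.5² = 3.75
E[T²] = 0.020833333 + 0.25² = 0.083333333
Var(Z) = 3.75*0.083333333 - (1.5*0.25)²
= 0.3125 - 0.140625 = 0.171875

0.171875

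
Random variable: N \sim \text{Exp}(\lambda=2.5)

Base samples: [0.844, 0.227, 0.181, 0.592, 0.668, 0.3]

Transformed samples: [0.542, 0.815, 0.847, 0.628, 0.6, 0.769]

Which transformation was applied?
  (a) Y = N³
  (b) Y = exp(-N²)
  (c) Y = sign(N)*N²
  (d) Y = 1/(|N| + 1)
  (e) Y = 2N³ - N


Checking option (d) Y = 1/(|N| + 1):
  N = 0.844 -> Y = 0.542 ✓
  N = 0.227 -> Y = 0.815 ✓
  N = 0.181 -> Y = 0.847 ✓
All samples match this transformation.

(d) 1/(|N| + 1)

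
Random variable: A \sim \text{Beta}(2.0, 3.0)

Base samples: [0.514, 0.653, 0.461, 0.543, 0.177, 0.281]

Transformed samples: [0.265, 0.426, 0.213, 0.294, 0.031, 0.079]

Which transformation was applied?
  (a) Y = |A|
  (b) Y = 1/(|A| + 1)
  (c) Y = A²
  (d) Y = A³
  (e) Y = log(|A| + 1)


Checking option (c) Y = A²:
  A = 0.514 -> Y = 0.265 ✓
  A = 0.653 -> Y = 0.426 ✓
  A = 0.461 -> Y = 0.213 ✓
All samples match this transformation.

(c) A²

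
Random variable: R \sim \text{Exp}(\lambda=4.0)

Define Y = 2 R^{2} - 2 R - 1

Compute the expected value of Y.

E[Y] = 2*E[R²] - 2*E[R] - 1
E[R] = 0.25
E[R²] = Var(R) + (E[R])² = 0.0625 + 0.0625 = 0.125
E[Y] = 2*0.125 - 2*0.25 - 1 = -1.25

-1.25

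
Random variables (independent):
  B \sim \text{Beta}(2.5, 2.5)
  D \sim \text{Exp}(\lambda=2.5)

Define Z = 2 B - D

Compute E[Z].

E[Z] = 2*E[B] - 1*E[D]
E[B] = 0.5
E[D] = 0.4
E[Z] = 2*0.5 - 1*0.4 = 0.6

0.6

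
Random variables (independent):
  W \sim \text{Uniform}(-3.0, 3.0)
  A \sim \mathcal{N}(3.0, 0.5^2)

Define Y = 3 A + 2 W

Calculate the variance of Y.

For independent RVs: Var(aX + bY) = a²Var(X) + b²Var(Y)
Var(W) = 3
Var(A) = 0.25
Var(Y) = 2²*3 + 3²*0.25
= 4*3 + 9*0.25 = 14.25

14.25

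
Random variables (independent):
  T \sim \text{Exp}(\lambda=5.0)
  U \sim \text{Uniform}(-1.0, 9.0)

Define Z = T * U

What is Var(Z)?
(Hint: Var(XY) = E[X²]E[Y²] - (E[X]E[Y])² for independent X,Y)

Var(XY) = E[X²]E[Y²] - (E[X]E[Y])²
E[T] = 0.2, Var(T) = 0.04
E[U] = 4, Var(U) = 8.3333333
E[T²] = 0.04 + 0.2² = 0.08
E[U²] = 8.3333333 + 4² = 24.333333
Var(Z) = 0.08*24.333333 - (0.2*4)²
= 1.9466667 - 0.64 = 1.3066667

1.3066667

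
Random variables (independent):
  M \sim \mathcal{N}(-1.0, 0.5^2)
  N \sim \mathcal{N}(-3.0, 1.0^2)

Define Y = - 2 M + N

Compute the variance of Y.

For independent RVs: Var(aX + bY) = a²Var(X) + b²Var(Y)
Var(M) = 0.25
Var(N) = 1
Var(Y) = (-2)²*0.25 + 1²*1
= 4*0.25 + 1*1 = 2

2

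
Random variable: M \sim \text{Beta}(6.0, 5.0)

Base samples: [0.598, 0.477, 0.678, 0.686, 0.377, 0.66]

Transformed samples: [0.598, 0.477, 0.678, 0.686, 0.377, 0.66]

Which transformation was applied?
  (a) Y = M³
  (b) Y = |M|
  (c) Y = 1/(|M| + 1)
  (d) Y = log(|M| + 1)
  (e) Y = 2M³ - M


Checking option (b) Y = |M|:
  M = 0.598 -> Y = 0.598 ✓
  M = 0.477 -> Y = 0.477 ✓
  M = 0.678 -> Y = 0.678 ✓
All samples match this transformation.

(b) |M|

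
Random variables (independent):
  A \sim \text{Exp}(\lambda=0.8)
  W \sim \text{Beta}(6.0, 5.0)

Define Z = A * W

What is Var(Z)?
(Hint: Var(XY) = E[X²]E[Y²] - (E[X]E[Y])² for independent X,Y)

Var(XY) = E[X²]E[Y²] - (E[X]E[Y])²
E[A] = 1.25, Var(A) = 1.5625
E[W] = 0.54545455, Var(W) = 0.020661157
E[A²] = 1.5625 + 1.25² = 3.125
E[W²] = 0.020661157 + 0.54545455² = 0.31818182
Var(Z) = 3.125*0.31818182 - (1.25*0.54545455)²
= 0.99431818 - 0.46487603 = 0.52944215

0.52944215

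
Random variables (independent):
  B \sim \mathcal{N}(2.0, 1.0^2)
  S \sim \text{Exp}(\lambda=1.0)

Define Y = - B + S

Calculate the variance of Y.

For independent RVs: Var(aX + bY) = a²Var(X) + b²Var(Y)
Var(B) = 1
Var(S) = 1
Var(Y) = (-1)²*1 + 1²*1
= 1*1 + 1*1 = 2

2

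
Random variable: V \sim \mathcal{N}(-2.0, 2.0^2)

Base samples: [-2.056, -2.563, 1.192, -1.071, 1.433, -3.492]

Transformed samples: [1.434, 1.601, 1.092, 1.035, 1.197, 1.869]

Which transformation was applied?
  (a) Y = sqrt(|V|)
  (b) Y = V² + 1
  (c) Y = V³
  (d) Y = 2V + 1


Checking option (a) Y = sqrt(|V|):
  V = -2.056 -> Y = 1.434 ✓
  V = -2.563 -> Y = 1.601 ✓
  V = 1.192 -> Y = 1.092 ✓
All samples match this transformation.

(a) sqrt(|V|)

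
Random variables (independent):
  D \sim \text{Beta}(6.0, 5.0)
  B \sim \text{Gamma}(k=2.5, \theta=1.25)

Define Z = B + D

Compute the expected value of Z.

E[Z] = 1*E[D] + 1*E[B]
E[D] = 0.54545455
E[B] = 3.125
E[Z] = 1*0.54545455 + 1*3.125 = 3.6704545

3.6704545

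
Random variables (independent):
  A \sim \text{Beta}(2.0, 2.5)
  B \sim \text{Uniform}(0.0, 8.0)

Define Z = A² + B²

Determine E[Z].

E[Z] = E[A²] + E[B²]
E[A²] = Var(A) + E[A]² = 0.044893378 + 0.19753086 = 0.24242424
E[B²] = Var(B) + E[B]² = 5.3333333 + 16 = 21.333333
E[Z] = 0.24242424 + 21.333333 = 21.575758

21.575758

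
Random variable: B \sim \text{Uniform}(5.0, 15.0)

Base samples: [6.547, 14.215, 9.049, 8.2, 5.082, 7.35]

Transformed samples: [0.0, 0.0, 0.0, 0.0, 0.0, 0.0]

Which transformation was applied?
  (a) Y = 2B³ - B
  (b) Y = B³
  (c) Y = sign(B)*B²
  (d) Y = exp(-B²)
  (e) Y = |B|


Checking option (d) Y = exp(-B²):
  B = 6.547 -> Y = 0.0 ✓
  B = 14.215 -> Y = 0.0 ✓
  B = 9.049 -> Y = 0.0 ✓
All samples match this transformation.

(d) exp(-B²)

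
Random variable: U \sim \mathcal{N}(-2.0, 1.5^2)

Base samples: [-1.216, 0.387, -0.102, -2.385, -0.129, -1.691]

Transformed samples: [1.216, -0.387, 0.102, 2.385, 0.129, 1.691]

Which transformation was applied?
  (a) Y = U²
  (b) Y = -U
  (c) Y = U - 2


Checking option (b) Y = -U:
  U = -1.216 -> Y = 1.216 ✓
  U = 0.387 -> Y = -0.387 ✓
  U = -0.102 -> Y = 0.102 ✓
All samples match this transformation.

(b) -U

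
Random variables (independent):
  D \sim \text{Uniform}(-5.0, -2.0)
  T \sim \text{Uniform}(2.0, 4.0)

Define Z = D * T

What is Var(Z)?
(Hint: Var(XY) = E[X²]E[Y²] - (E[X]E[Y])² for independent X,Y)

Var(XY) = E[X²]E[Y²] - (E[X]E[Y])²
E[D] = -3.5, Var(D) = 0.75
E[T] = 3, Var(T) = 0.33333333
E[D²] = 0.75 + (-3.5)² = 13
E[T²] = 0.33333333 + 3² = 9.3333333
Var(Z) = 13*9.3333333 - (-3.5*3)²
= 121.33333 - 110.25 = 11.083333

11.083333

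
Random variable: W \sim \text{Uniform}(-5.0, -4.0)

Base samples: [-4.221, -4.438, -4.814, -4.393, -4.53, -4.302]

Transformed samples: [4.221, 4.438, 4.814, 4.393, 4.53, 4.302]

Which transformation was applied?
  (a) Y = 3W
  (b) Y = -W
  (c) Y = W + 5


Checking option (b) Y = -W:
  W = -4.221 -> Y = 4.221 ✓
  W = -4.438 -> Y = 4.438 ✓
  W = -4.814 -> Y = 4.814 ✓
All samples match this transformation.

(b) -W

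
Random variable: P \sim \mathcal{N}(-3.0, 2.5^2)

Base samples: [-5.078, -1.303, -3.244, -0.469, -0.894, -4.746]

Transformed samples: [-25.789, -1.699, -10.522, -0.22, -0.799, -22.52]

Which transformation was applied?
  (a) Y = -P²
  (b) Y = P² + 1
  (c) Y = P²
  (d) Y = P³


Checking option (a) Y = -P²:
  P = -5.078 -> Y = -25.789 ✓
  P = -1.303 -> Y = -1.699 ✓
  P = -3.244 -> Y = -10.522 ✓
All samples match this transformation.

(a) -P²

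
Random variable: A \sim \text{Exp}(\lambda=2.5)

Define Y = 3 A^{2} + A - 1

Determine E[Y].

E[Y] = 3*E[A²] + 1*E[A] - 1
E[A] = 0.4
E[A²] = Var(A) + (E[A])² = 0.16 + 0.16 = 0.32
E[Y] = 3*0.32 + 1*0.4 - 1 = 0.36

0.36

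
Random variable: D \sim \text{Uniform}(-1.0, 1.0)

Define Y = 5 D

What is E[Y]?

For Y = 5D:
E[Y] = 5 * E[D]
E[D] = (-1 + 1)/2 = 0
E[Y] = 5 * 0 = 0

0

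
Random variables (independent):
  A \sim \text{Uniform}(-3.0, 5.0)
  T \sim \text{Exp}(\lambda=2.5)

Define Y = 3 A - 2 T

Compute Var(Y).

For independent RVs: Var(aX + bY) = a²Var(X) + b²Var(Y)
Var(A) = 5.3333333
Var(T) = 0.16
Var(Y) = 3²*5.3333333 + (-2)²*0.16
= 9*5.3333333 + 4*0.16 = 48.64

48.64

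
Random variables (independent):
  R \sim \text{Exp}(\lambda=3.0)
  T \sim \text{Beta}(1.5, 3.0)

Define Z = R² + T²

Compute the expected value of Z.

E[Z] = E[R²] + E[T²]
E[R²] = Var(R) + E[R]² = 0.11111111 + 0.11111111 = 0.22222222
E[T²] = Var(T) + E[T]² = 0.04040404 + 0.11111111 = 0.15151515
E[Z] = 0.22222222 + 0.15151515 = 0.37373737

0.37373737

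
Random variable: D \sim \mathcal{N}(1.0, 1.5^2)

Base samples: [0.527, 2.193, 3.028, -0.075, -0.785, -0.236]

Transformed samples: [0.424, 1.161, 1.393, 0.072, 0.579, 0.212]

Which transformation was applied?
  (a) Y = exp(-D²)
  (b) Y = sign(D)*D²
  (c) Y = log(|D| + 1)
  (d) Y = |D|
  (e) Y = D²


Checking option (c) Y = log(|D| + 1):
  D = 0.527 -> Y = 0.424 ✓
  D = 2.193 -> Y = 1.161 ✓
  D = 3.028 -> Y = 1.393 ✓
All samples match this transformation.

(c) log(|D| + 1)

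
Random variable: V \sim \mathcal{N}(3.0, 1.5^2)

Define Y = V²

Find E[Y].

Using E[X²] = Var(X) + (E[X])²:
E[V] = 3
Var(V) = 1.5^2 = 2.25
E[V²] = 2.25 + 3² = 2.25 + 9 = 11.25

11.25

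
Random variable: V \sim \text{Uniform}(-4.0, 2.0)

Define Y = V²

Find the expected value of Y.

E[V²] = Var(V) + (E[V])² = 3 + 1 = 4

4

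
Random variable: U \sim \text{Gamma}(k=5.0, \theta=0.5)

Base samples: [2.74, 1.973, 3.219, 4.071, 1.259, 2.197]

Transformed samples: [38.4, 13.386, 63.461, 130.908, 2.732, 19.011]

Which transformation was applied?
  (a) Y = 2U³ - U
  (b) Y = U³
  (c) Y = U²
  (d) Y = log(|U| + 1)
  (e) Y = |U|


Checking option (a) Y = 2U³ - U:
  U = 2.74 -> Y = 38.4 ✓
  U = 1.973 -> Y = 13.386 ✓
  U = 3.219 -> Y = 63.461 ✓
All samples match this transformation.

(a) 2U³ - U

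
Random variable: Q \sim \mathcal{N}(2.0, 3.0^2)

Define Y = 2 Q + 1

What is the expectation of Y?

For Y = 2Q + 1:
E[Y] = 2 * E[Q] + 1
E[Q] = 2.0 = 2
E[Y] = 2 * 2 + 1 = 5

5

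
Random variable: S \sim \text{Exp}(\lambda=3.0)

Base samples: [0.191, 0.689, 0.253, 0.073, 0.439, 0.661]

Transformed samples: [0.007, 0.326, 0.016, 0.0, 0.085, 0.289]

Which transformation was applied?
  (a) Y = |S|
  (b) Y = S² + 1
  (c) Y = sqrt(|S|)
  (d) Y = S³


Checking option (d) Y = S³:
  S = 0.191 -> Y = 0.007 ✓
  S = 0.689 -> Y = 0.326 ✓
  S = 0.253 -> Y = 0.016 ✓
All samples match this transformation.

(d) S³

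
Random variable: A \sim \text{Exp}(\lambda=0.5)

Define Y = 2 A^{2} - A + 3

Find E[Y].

E[Y] = 2*E[A²] - 1*E[A] + 3
E[A] = 2
E[A²] = Var(A) + (E[A])² = 4 + 4 = 8
E[Y] = 2*8 - 1*2 + 3 = 17

17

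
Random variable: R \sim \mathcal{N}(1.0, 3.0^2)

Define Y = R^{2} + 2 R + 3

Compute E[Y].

E[Y] = 1*E[R²] + 2*E[R] + 3
E[R] = 1
E[R²] = Var(R) + (E[R])² = 9 + 1 = 10
E[Y] = 1*10 + 2*1 + 3 = 15

15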